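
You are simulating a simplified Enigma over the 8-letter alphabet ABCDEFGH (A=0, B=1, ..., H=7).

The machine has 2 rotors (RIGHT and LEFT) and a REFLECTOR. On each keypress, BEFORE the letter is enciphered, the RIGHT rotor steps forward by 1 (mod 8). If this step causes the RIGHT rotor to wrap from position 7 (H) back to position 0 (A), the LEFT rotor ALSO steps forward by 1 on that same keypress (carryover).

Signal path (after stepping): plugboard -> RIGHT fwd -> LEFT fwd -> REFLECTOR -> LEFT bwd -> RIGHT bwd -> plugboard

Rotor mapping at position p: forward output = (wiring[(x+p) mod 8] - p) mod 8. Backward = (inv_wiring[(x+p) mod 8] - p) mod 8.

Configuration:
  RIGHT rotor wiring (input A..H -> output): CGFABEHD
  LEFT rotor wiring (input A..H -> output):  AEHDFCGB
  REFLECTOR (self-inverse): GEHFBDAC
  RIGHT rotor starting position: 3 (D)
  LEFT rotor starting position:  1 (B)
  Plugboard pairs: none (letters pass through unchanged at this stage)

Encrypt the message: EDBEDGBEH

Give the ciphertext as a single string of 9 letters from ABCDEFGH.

Answer: GFDDADAHG

Derivation:
Char 1 ('E'): step: R->4, L=1; E->plug->E->R->G->L->A->refl->G->L'->B->R'->G->plug->G
Char 2 ('D'): step: R->5, L=1; D->plug->D->R->F->L->F->refl->D->L'->A->R'->F->plug->F
Char 3 ('B'): step: R->6, L=1; B->plug->B->R->F->L->F->refl->D->L'->A->R'->D->plug->D
Char 4 ('E'): step: R->7, L=1; E->plug->E->R->B->L->G->refl->A->L'->G->R'->D->plug->D
Char 5 ('D'): step: R->0, L->2 (L advanced); D->plug->D->R->A->L->F->refl->D->L'->C->R'->A->plug->A
Char 6 ('G'): step: R->1, L=2; G->plug->G->R->C->L->D->refl->F->L'->A->R'->D->plug->D
Char 7 ('B'): step: R->2, L=2; B->plug->B->R->G->L->G->refl->A->L'->D->R'->A->plug->A
Char 8 ('E'): step: R->3, L=2; E->plug->E->R->A->L->F->refl->D->L'->C->R'->H->plug->H
Char 9 ('H'): step: R->4, L=2; H->plug->H->R->E->L->E->refl->B->L'->B->R'->G->plug->G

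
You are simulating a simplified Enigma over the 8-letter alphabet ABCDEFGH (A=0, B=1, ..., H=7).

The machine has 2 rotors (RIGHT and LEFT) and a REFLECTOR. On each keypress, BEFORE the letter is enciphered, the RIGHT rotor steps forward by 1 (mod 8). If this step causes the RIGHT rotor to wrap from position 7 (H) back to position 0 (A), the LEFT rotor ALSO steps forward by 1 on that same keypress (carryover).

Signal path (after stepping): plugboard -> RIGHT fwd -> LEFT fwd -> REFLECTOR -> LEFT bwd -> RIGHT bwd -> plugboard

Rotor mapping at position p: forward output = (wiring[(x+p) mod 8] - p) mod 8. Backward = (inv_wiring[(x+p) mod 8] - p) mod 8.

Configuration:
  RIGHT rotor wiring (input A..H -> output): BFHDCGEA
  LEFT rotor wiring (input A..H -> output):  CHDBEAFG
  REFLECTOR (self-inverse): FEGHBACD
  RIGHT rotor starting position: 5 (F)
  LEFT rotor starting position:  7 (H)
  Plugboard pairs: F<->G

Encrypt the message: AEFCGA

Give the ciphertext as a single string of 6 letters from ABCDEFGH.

Char 1 ('A'): step: R->6, L=7; A->plug->A->R->G->L->B->refl->E->L'->D->R'->C->plug->C
Char 2 ('E'): step: R->7, L=7; E->plug->E->R->E->L->C->refl->G->L'->H->R'->G->plug->F
Char 3 ('F'): step: R->0, L->0 (L advanced); F->plug->G->R->E->L->E->refl->B->L'->D->R'->D->plug->D
Char 4 ('C'): step: R->1, L=0; C->plug->C->R->C->L->D->refl->H->L'->B->R'->D->plug->D
Char 5 ('G'): step: R->2, L=0; G->plug->F->R->G->L->F->refl->A->L'->F->R'->A->plug->A
Char 6 ('A'): step: R->3, L=0; A->plug->A->R->A->L->C->refl->G->L'->H->R'->B->plug->B

Answer: CFDDAB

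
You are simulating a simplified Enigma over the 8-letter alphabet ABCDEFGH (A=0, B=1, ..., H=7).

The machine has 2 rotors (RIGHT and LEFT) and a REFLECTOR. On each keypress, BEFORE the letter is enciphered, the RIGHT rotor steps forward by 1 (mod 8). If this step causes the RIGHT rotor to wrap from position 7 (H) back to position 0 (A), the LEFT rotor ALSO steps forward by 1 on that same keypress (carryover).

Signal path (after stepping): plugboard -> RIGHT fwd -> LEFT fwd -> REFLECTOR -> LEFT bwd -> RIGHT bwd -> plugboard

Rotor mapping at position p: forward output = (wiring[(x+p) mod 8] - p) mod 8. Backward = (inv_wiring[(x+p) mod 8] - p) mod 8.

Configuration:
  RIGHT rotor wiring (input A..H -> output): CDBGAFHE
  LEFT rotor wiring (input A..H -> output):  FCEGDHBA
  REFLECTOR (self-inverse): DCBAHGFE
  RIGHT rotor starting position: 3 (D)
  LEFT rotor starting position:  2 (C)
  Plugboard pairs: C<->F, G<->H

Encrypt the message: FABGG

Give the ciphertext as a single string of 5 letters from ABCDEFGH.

Char 1 ('F'): step: R->4, L=2; F->plug->C->R->D->L->F->refl->G->L'->F->R'->G->plug->H
Char 2 ('A'): step: R->5, L=2; A->plug->A->R->A->L->C->refl->B->L'->C->R'->B->plug->B
Char 3 ('B'): step: R->6, L=2; B->plug->B->R->G->L->D->refl->A->L'->H->R'->H->plug->G
Char 4 ('G'): step: R->7, L=2; G->plug->H->R->A->L->C->refl->B->L'->C->R'->D->plug->D
Char 5 ('G'): step: R->0, L->3 (L advanced); G->plug->H->R->E->L->F->refl->G->L'->D->R'->B->plug->B

Answer: HBGDB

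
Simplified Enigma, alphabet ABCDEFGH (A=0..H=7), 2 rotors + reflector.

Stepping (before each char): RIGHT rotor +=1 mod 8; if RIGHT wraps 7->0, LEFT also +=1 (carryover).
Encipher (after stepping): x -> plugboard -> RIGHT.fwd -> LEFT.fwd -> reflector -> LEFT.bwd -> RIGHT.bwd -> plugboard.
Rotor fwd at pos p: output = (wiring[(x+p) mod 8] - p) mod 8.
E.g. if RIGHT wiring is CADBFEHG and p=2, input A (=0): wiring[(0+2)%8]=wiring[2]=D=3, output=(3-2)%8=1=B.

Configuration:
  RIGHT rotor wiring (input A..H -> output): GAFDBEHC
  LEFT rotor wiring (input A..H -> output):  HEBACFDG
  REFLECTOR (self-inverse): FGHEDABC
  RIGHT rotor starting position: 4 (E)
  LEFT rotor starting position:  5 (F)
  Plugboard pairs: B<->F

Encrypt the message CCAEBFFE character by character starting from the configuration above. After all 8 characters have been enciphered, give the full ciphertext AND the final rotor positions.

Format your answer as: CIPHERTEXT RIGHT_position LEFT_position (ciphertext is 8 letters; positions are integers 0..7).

Char 1 ('C'): step: R->5, L=5; C->plug->C->R->F->L->E->refl->D->L'->G->R'->G->plug->G
Char 2 ('C'): step: R->6, L=5; C->plug->C->R->A->L->A->refl->F->L'->H->R'->E->plug->E
Char 3 ('A'): step: R->7, L=5; A->plug->A->R->D->L->C->refl->H->L'->E->R'->E->plug->E
Char 4 ('E'): step: R->0, L->6 (L advanced); E->plug->E->R->B->L->A->refl->F->L'->A->R'->B->plug->F
Char 5 ('B'): step: R->1, L=6; B->plug->F->R->G->L->E->refl->D->L'->E->R'->B->plug->F
Char 6 ('F'): step: R->2, L=6; F->plug->B->R->B->L->A->refl->F->L'->A->R'->F->plug->B
Char 7 ('F'): step: R->3, L=6; F->plug->B->R->G->L->E->refl->D->L'->E->R'->D->plug->D
Char 8 ('E'): step: R->4, L=6; E->plug->E->R->C->L->B->refl->G->L'->D->R'->C->plug->C
Final: ciphertext=GEEFFBDC, RIGHT=4, LEFT=6

Answer: GEEFFBDC 4 6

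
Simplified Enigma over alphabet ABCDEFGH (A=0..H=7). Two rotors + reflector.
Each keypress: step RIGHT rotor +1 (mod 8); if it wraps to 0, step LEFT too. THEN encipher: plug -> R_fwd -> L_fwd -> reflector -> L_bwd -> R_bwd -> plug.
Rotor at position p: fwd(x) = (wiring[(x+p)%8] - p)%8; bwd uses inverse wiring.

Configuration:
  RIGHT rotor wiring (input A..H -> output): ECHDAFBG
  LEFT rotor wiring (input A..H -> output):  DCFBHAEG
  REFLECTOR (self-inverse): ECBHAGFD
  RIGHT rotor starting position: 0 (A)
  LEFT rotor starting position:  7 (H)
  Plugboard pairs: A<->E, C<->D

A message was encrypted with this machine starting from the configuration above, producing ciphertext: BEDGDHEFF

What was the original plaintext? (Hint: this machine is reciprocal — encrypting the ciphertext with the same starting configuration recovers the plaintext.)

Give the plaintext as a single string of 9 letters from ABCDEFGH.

Char 1 ('B'): step: R->1, L=7; B->plug->B->R->G->L->B->refl->C->L'->E->R'->E->plug->A
Char 2 ('E'): step: R->2, L=7; E->plug->A->R->F->L->A->refl->E->L'->B->R'->B->plug->B
Char 3 ('D'): step: R->3, L=7; D->plug->C->R->C->L->D->refl->H->L'->A->R'->A->plug->E
Char 4 ('G'): step: R->4, L=7; G->plug->G->R->D->L->G->refl->F->L'->H->R'->H->plug->H
Char 5 ('D'): step: R->5, L=7; D->plug->C->R->B->L->E->refl->A->L'->F->R'->E->plug->A
Char 6 ('H'): step: R->6, L=7; H->plug->H->R->H->L->F->refl->G->L'->D->R'->A->plug->E
Char 7 ('E'): step: R->7, L=7; E->plug->A->R->H->L->F->refl->G->L'->D->R'->C->plug->D
Char 8 ('F'): step: R->0, L->0 (L advanced); F->plug->F->R->F->L->A->refl->E->L'->G->R'->H->plug->H
Char 9 ('F'): step: R->1, L=0; F->plug->F->R->A->L->D->refl->H->L'->E->R'->E->plug->A

Answer: ABEHAEDHA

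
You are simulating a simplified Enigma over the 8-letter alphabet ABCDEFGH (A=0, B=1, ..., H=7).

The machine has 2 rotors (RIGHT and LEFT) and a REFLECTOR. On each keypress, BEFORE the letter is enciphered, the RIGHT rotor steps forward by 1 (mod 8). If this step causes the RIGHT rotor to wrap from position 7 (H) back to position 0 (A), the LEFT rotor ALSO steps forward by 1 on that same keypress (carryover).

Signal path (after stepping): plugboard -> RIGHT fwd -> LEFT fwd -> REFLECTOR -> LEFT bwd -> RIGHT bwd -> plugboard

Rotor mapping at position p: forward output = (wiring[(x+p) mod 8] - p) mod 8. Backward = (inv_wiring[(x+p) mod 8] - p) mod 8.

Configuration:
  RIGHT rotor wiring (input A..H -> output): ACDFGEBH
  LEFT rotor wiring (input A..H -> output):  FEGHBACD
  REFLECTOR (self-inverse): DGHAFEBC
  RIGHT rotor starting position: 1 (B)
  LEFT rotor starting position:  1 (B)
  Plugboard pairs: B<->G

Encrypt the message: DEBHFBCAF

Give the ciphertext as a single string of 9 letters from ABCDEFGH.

Answer: FDHAGHDFG

Derivation:
Char 1 ('D'): step: R->2, L=1; D->plug->D->R->C->L->G->refl->B->L'->F->R'->F->plug->F
Char 2 ('E'): step: R->3, L=1; E->plug->E->R->E->L->H->refl->C->L'->G->R'->D->plug->D
Char 3 ('B'): step: R->4, L=1; B->plug->G->R->H->L->E->refl->F->L'->B->R'->H->plug->H
Char 4 ('H'): step: R->5, L=1; H->plug->H->R->B->L->F->refl->E->L'->H->R'->A->plug->A
Char 5 ('F'): step: R->6, L=1; F->plug->F->R->H->L->E->refl->F->L'->B->R'->B->plug->G
Char 6 ('B'): step: R->7, L=1; B->plug->G->R->F->L->B->refl->G->L'->C->R'->H->plug->H
Char 7 ('C'): step: R->0, L->2 (L advanced); C->plug->C->R->D->L->G->refl->B->L'->F->R'->D->plug->D
Char 8 ('A'): step: R->1, L=2; A->plug->A->R->B->L->F->refl->E->L'->A->R'->F->plug->F
Char 9 ('F'): step: R->2, L=2; F->plug->F->R->F->L->B->refl->G->L'->D->R'->B->plug->G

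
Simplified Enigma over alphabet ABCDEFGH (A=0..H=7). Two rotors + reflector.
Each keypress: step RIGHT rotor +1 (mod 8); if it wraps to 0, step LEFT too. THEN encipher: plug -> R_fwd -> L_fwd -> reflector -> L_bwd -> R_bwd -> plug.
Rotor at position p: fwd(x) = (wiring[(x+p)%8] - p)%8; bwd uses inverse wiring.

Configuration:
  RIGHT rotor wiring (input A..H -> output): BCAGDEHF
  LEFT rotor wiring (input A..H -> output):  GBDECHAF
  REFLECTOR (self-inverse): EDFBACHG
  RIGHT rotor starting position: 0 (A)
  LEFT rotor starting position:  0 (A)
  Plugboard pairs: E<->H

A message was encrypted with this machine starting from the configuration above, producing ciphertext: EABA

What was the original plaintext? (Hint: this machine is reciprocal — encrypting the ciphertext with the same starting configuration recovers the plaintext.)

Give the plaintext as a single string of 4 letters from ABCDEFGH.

Char 1 ('E'): step: R->1, L=0; E->plug->H->R->A->L->G->refl->H->L'->F->R'->C->plug->C
Char 2 ('A'): step: R->2, L=0; A->plug->A->R->G->L->A->refl->E->L'->D->R'->F->plug->F
Char 3 ('B'): step: R->3, L=0; B->plug->B->R->A->L->G->refl->H->L'->F->R'->H->plug->E
Char 4 ('A'): step: R->4, L=0; A->plug->A->R->H->L->F->refl->C->L'->E->R'->G->plug->G

Answer: CFEG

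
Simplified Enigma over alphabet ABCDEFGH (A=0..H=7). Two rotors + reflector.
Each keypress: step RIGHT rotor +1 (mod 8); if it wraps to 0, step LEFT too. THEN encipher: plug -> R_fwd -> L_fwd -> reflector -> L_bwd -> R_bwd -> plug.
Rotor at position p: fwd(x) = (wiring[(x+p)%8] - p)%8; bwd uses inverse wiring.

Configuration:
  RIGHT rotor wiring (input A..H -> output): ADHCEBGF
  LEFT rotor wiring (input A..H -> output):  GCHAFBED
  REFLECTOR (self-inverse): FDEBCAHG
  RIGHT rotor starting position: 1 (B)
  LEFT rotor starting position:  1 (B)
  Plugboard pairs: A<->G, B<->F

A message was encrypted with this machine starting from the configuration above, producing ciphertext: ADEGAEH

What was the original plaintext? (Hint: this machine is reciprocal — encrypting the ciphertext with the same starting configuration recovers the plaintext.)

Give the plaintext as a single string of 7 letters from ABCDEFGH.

Answer: BCBHHGD

Derivation:
Char 1 ('A'): step: R->2, L=1; A->plug->G->R->G->L->C->refl->E->L'->D->R'->F->plug->B
Char 2 ('D'): step: R->3, L=1; D->plug->D->R->D->L->E->refl->C->L'->G->R'->C->plug->C
Char 3 ('E'): step: R->4, L=1; E->plug->E->R->E->L->A->refl->F->L'->H->R'->F->plug->B
Char 4 ('G'): step: R->5, L=1; G->plug->A->R->E->L->A->refl->F->L'->H->R'->H->plug->H
Char 5 ('A'): step: R->6, L=1; A->plug->G->R->G->L->C->refl->E->L'->D->R'->H->plug->H
Char 6 ('E'): step: R->7, L=1; E->plug->E->R->D->L->E->refl->C->L'->G->R'->A->plug->G
Char 7 ('H'): step: R->0, L->2 (L advanced); H->plug->H->R->F->L->B->refl->D->L'->C->R'->D->plug->D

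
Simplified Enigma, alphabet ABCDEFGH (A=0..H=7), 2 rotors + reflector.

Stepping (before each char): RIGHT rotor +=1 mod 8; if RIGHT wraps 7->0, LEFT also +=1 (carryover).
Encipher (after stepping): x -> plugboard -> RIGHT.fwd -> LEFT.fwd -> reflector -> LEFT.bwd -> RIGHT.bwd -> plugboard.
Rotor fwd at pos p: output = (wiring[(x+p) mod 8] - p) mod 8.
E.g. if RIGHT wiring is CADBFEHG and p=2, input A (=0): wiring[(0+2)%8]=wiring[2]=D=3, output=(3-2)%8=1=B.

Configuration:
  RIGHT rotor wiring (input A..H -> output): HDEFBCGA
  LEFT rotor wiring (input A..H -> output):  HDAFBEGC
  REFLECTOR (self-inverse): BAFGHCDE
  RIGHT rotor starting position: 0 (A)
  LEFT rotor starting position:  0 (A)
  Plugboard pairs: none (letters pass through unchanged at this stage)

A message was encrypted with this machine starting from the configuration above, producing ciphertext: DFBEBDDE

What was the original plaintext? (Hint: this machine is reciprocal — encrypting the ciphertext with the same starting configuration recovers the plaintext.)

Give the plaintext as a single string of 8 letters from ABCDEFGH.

Answer: FHHFEABF

Derivation:
Char 1 ('D'): step: R->1, L=0; D->plug->D->R->A->L->H->refl->E->L'->F->R'->F->plug->F
Char 2 ('F'): step: R->2, L=0; F->plug->F->R->G->L->G->refl->D->L'->B->R'->H->plug->H
Char 3 ('B'): step: R->3, L=0; B->plug->B->R->G->L->G->refl->D->L'->B->R'->H->plug->H
Char 4 ('E'): step: R->4, L=0; E->plug->E->R->D->L->F->refl->C->L'->H->R'->F->plug->F
Char 5 ('B'): step: R->5, L=0; B->plug->B->R->B->L->D->refl->G->L'->G->R'->E->plug->E
Char 6 ('D'): step: R->6, L=0; D->plug->D->R->F->L->E->refl->H->L'->A->R'->A->plug->A
Char 7 ('D'): step: R->7, L=0; D->plug->D->R->F->L->E->refl->H->L'->A->R'->B->plug->B
Char 8 ('E'): step: R->0, L->1 (L advanced); E->plug->E->R->B->L->H->refl->E->L'->C->R'->F->plug->F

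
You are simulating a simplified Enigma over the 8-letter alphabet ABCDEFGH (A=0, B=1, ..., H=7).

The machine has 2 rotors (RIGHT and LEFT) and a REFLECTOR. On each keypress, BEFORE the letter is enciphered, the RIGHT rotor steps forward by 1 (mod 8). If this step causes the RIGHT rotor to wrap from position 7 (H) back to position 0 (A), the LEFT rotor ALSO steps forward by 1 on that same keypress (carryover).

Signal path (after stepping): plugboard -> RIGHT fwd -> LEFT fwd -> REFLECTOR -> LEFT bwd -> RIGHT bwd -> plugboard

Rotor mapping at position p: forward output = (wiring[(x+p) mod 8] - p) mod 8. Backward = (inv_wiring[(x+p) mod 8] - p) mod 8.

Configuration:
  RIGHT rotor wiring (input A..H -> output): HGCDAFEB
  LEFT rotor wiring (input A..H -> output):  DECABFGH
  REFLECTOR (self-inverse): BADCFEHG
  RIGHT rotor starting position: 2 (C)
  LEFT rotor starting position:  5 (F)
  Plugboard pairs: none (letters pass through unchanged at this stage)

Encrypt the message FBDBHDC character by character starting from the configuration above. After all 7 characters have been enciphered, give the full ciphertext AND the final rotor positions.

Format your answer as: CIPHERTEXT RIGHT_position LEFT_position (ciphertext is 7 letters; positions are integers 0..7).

Answer: GCGECAE 1 6

Derivation:
Char 1 ('F'): step: R->3, L=5; F->plug->F->R->E->L->H->refl->G->L'->D->R'->G->plug->G
Char 2 ('B'): step: R->4, L=5; B->plug->B->R->B->L->B->refl->A->L'->A->R'->C->plug->C
Char 3 ('D'): step: R->5, L=5; D->plug->D->R->C->L->C->refl->D->L'->G->R'->G->plug->G
Char 4 ('B'): step: R->6, L=5; B->plug->B->R->D->L->G->refl->H->L'->E->R'->E->plug->E
Char 5 ('H'): step: R->7, L=5; H->plug->H->R->F->L->F->refl->E->L'->H->R'->C->plug->C
Char 6 ('D'): step: R->0, L->6 (L advanced); D->plug->D->R->D->L->G->refl->H->L'->H->R'->A->plug->A
Char 7 ('C'): step: R->1, L=6; C->plug->C->R->C->L->F->refl->E->L'->E->R'->E->plug->E
Final: ciphertext=GCGECAE, RIGHT=1, LEFT=6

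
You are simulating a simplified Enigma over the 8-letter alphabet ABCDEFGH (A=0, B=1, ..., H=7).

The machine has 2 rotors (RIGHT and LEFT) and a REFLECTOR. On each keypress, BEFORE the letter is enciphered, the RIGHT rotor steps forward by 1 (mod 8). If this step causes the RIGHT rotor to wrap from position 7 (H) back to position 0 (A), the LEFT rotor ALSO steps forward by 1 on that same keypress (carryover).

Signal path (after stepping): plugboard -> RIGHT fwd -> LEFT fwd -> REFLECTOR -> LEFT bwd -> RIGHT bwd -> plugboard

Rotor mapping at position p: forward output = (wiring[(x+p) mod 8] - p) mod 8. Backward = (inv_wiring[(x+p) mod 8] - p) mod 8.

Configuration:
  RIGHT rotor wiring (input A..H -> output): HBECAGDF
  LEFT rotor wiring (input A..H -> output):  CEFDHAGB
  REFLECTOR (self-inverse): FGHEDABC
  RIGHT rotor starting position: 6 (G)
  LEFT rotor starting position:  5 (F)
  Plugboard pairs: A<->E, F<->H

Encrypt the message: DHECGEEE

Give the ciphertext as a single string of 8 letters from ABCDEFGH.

Answer: AGAHCCDF

Derivation:
Char 1 ('D'): step: R->7, L=5; D->plug->D->R->F->L->A->refl->F->L'->D->R'->E->plug->A
Char 2 ('H'): step: R->0, L->6 (L advanced); H->plug->F->R->G->L->B->refl->G->L'->D->R'->G->plug->G
Char 3 ('E'): step: R->1, L=6; E->plug->A->R->A->L->A->refl->F->L'->F->R'->E->plug->A
Char 4 ('C'): step: R->2, L=6; C->plug->C->R->G->L->B->refl->G->L'->D->R'->F->plug->H
Char 5 ('G'): step: R->3, L=6; G->plug->G->R->G->L->B->refl->G->L'->D->R'->C->plug->C
Char 6 ('E'): step: R->4, L=6; E->plug->A->R->E->L->H->refl->C->L'->H->R'->C->plug->C
Char 7 ('E'): step: R->5, L=6; E->plug->A->R->B->L->D->refl->E->L'->C->R'->D->plug->D
Char 8 ('E'): step: R->6, L=6; E->plug->A->R->F->L->F->refl->A->L'->A->R'->H->plug->F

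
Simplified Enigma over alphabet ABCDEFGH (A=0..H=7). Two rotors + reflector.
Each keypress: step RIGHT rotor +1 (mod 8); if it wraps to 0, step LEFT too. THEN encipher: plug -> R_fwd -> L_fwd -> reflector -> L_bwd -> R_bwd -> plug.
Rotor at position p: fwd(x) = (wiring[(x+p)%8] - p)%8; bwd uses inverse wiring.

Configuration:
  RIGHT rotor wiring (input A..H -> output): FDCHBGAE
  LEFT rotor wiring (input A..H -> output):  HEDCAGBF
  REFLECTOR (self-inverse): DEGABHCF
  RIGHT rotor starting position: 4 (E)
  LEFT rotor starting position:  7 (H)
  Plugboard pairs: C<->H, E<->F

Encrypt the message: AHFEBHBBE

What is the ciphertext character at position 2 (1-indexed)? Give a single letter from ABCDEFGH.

Char 1 ('A'): step: R->5, L=7; A->plug->A->R->B->L->A->refl->D->L'->E->R'->H->plug->C
Char 2 ('H'): step: R->6, L=7; H->plug->C->R->H->L->C->refl->G->L'->A->R'->H->plug->C

C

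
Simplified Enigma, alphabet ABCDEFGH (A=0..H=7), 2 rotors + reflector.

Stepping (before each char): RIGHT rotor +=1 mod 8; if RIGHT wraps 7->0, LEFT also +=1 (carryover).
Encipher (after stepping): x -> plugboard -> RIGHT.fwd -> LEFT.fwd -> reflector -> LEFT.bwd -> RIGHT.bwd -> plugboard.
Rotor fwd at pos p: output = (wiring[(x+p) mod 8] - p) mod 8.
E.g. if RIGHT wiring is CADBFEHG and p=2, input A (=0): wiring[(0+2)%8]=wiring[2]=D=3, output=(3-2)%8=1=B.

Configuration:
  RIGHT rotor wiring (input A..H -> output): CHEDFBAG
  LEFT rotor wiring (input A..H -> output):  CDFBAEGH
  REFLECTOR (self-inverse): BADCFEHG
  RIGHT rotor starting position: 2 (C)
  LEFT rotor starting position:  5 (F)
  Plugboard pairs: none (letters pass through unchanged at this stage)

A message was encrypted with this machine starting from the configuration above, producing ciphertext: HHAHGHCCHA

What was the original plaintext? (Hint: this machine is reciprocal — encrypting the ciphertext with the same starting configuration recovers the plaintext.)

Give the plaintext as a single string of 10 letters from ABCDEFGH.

Char 1 ('H'): step: R->3, L=5; H->plug->H->R->B->L->B->refl->A->L'->F->R'->D->plug->D
Char 2 ('H'): step: R->4, L=5; H->plug->H->R->H->L->D->refl->C->L'->C->R'->D->plug->D
Char 3 ('A'): step: R->5, L=5; A->plug->A->R->E->L->G->refl->H->L'->A->R'->H->plug->H
Char 4 ('H'): step: R->6, L=5; H->plug->H->R->D->L->F->refl->E->L'->G->R'->E->plug->E
Char 5 ('G'): step: R->7, L=5; G->plug->G->R->C->L->C->refl->D->L'->H->R'->A->plug->A
Char 6 ('H'): step: R->0, L->6 (L advanced); H->plug->H->R->G->L->C->refl->D->L'->F->R'->E->plug->E
Char 7 ('C'): step: R->1, L=6; C->plug->C->R->C->L->E->refl->F->L'->D->R'->B->plug->B
Char 8 ('C'): step: R->2, L=6; C->plug->C->R->D->L->F->refl->E->L'->C->R'->A->plug->A
Char 9 ('H'): step: R->3, L=6; H->plug->H->R->B->L->B->refl->A->L'->A->R'->A->plug->A
Char 10 ('A'): step: R->4, L=6; A->plug->A->R->B->L->B->refl->A->L'->A->R'->G->plug->G

Answer: DDHEAEBAAG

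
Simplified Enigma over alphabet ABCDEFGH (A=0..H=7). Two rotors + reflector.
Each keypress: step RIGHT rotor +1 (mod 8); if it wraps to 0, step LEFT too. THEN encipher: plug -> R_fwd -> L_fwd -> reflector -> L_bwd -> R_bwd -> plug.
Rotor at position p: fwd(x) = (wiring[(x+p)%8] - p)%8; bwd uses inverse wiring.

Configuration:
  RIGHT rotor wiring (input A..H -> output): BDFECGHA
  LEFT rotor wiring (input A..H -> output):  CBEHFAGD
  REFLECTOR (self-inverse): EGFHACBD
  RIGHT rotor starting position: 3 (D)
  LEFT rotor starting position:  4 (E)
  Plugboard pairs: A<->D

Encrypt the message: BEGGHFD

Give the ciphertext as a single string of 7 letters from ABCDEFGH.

Char 1 ('B'): step: R->4, L=4; B->plug->B->R->C->L->C->refl->F->L'->F->R'->E->plug->E
Char 2 ('E'): step: R->5, L=4; E->plug->E->R->G->L->A->refl->E->L'->B->R'->A->plug->D
Char 3 ('G'): step: R->6, L=4; G->plug->G->R->E->L->G->refl->B->L'->A->R'->H->plug->H
Char 4 ('G'): step: R->7, L=4; G->plug->G->R->H->L->D->refl->H->L'->D->R'->F->plug->F
Char 5 ('H'): step: R->0, L->5 (L advanced); H->plug->H->R->A->L->D->refl->H->L'->F->R'->C->plug->C
Char 6 ('F'): step: R->1, L=5; F->plug->F->R->G->L->C->refl->F->L'->D->R'->C->plug->C
Char 7 ('D'): step: R->2, L=5; D->plug->A->R->D->L->F->refl->C->L'->G->R'->F->plug->F

Answer: EDHFCCF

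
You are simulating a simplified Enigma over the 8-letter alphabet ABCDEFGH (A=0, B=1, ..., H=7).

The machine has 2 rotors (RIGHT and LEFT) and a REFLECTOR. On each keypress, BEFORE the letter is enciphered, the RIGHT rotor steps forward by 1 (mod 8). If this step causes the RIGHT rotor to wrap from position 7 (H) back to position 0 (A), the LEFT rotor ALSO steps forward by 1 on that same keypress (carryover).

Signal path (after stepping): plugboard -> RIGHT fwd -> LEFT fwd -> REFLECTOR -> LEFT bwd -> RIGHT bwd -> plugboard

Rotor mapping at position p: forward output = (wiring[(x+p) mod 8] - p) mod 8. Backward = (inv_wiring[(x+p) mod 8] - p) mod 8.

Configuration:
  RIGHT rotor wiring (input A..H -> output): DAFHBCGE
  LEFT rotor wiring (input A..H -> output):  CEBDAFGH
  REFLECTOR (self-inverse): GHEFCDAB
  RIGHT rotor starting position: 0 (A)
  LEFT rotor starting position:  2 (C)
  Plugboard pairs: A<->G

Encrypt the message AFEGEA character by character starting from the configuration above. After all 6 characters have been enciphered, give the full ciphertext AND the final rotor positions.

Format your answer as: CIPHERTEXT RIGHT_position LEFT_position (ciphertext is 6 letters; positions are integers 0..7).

Char 1 ('A'): step: R->1, L=2; A->plug->G->R->D->L->D->refl->F->L'->F->R'->F->plug->F
Char 2 ('F'): step: R->2, L=2; F->plug->F->R->C->L->G->refl->A->L'->G->R'->H->plug->H
Char 3 ('E'): step: R->3, L=2; E->plug->E->R->B->L->B->refl->H->L'->A->R'->F->plug->F
Char 4 ('G'): step: R->4, L=2; G->plug->A->R->F->L->F->refl->D->L'->D->R'->H->plug->H
Char 5 ('E'): step: R->5, L=2; E->plug->E->R->D->L->D->refl->F->L'->F->R'->A->plug->G
Char 6 ('A'): step: R->6, L=2; A->plug->G->R->D->L->D->refl->F->L'->F->R'->C->plug->C
Final: ciphertext=FHFHGC, RIGHT=6, LEFT=2

Answer: FHFHGC 6 2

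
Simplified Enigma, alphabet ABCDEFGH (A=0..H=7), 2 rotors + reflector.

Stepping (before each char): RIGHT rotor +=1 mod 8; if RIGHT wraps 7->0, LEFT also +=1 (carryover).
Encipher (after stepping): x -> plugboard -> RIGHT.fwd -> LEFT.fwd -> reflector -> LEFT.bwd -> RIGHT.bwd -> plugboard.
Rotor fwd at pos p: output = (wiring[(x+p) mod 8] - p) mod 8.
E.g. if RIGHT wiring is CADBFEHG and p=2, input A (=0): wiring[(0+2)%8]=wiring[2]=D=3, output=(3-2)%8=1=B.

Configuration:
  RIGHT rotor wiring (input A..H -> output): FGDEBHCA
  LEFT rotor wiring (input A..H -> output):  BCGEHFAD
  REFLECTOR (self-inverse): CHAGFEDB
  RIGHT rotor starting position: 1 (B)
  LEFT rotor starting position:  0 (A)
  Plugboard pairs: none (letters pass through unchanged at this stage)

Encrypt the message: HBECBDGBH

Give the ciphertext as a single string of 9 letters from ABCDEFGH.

Char 1 ('H'): step: R->2, L=0; H->plug->H->R->E->L->H->refl->B->L'->A->R'->E->plug->E
Char 2 ('B'): step: R->3, L=0; B->plug->B->R->G->L->A->refl->C->L'->B->R'->A->plug->A
Char 3 ('E'): step: R->4, L=0; E->plug->E->R->B->L->C->refl->A->L'->G->R'->C->plug->C
Char 4 ('C'): step: R->5, L=0; C->plug->C->R->D->L->E->refl->F->L'->F->R'->B->plug->B
Char 5 ('B'): step: R->6, L=0; B->plug->B->R->C->L->G->refl->D->L'->H->R'->C->plug->C
Char 6 ('D'): step: R->7, L=0; D->plug->D->R->E->L->H->refl->B->L'->A->R'->G->plug->G
Char 7 ('G'): step: R->0, L->1 (L advanced); G->plug->G->R->C->L->D->refl->G->L'->D->R'->C->plug->C
Char 8 ('B'): step: R->1, L=1; B->plug->B->R->C->L->D->refl->G->L'->D->R'->C->plug->C
Char 9 ('H'): step: R->2, L=1; H->plug->H->R->E->L->E->refl->F->L'->B->R'->A->plug->A

Answer: EACBCGCCA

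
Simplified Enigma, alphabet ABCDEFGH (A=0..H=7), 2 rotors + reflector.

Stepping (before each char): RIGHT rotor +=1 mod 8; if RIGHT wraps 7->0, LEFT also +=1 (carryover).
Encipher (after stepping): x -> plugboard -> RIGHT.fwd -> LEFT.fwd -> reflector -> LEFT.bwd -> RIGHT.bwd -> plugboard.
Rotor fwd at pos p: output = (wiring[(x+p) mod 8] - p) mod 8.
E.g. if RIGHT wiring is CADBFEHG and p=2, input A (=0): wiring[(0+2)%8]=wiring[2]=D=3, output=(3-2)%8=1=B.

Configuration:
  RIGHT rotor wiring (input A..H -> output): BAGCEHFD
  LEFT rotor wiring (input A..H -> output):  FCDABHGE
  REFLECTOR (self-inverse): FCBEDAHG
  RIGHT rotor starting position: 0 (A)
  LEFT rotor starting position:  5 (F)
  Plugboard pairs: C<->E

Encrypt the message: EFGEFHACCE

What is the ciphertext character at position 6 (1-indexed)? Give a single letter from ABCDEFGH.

Char 1 ('E'): step: R->1, L=5; E->plug->C->R->B->L->B->refl->C->L'->A->R'->H->plug->H
Char 2 ('F'): step: R->2, L=5; F->plug->F->R->B->L->B->refl->C->L'->A->R'->B->plug->B
Char 3 ('G'): step: R->3, L=5; G->plug->G->R->F->L->G->refl->H->L'->C->R'->D->plug->D
Char 4 ('E'): step: R->4, L=5; E->plug->C->R->B->L->B->refl->C->L'->A->R'->A->plug->A
Char 5 ('F'): step: R->5, L=5; F->plug->F->R->B->L->B->refl->C->L'->A->R'->B->plug->B
Char 6 ('H'): step: R->6, L=5; H->plug->H->R->B->L->B->refl->C->L'->A->R'->E->plug->C

C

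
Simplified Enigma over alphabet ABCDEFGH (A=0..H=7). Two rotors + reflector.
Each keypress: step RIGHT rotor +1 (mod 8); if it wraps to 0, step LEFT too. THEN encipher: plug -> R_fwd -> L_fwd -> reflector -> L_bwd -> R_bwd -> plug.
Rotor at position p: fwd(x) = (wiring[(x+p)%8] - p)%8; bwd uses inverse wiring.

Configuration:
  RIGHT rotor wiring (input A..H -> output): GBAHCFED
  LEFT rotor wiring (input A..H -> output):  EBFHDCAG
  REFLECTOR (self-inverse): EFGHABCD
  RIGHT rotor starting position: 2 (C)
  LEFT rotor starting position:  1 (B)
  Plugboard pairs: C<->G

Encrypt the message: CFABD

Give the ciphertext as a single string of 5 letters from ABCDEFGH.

Answer: ADDHE

Derivation:
Char 1 ('C'): step: R->3, L=1; C->plug->G->R->G->L->F->refl->B->L'->E->R'->A->plug->A
Char 2 ('F'): step: R->4, L=1; F->plug->F->R->F->L->H->refl->D->L'->H->R'->D->plug->D
Char 3 ('A'): step: R->5, L=1; A->plug->A->R->A->L->A->refl->E->L'->B->R'->D->plug->D
Char 4 ('B'): step: R->6, L=1; B->plug->B->R->F->L->H->refl->D->L'->H->R'->H->plug->H
Char 5 ('D'): step: R->7, L=1; D->plug->D->R->B->L->E->refl->A->L'->A->R'->E->plug->E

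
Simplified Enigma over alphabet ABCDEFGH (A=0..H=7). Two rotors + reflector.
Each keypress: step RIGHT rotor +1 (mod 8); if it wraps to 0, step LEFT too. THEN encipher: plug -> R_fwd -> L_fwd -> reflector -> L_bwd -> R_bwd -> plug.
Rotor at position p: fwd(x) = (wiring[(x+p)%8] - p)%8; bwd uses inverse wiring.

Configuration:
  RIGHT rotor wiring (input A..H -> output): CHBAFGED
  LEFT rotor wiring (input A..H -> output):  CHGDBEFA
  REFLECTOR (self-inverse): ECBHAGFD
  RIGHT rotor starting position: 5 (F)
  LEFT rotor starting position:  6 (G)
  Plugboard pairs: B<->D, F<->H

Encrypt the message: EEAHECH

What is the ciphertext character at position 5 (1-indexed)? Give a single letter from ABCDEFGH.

Char 1 ('E'): step: R->6, L=6; E->plug->E->R->D->L->B->refl->C->L'->B->R'->D->plug->B
Char 2 ('E'): step: R->7, L=6; E->plug->E->R->B->L->C->refl->B->L'->D->R'->B->plug->D
Char 3 ('A'): step: R->0, L->7 (L advanced); A->plug->A->R->C->L->A->refl->E->L'->E->R'->G->plug->G
Char 4 ('H'): step: R->1, L=7; H->plug->F->R->D->L->H->refl->D->L'->B->R'->H->plug->F
Char 5 ('E'): step: R->2, L=7; E->plug->E->R->C->L->A->refl->E->L'->E->R'->D->plug->B

B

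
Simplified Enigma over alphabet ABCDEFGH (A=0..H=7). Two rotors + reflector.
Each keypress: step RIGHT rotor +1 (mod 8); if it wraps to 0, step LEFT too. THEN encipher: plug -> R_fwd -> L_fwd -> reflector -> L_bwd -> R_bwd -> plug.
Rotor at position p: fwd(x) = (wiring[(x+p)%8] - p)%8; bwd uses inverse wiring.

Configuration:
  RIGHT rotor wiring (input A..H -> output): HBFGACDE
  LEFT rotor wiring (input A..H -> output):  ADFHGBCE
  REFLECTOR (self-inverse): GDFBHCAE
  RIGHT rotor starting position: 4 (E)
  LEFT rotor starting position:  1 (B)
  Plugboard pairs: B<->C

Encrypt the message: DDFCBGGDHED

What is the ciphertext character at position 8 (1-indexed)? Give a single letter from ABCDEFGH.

Char 1 ('D'): step: R->5, L=1; D->plug->D->R->C->L->G->refl->A->L'->E->R'->E->plug->E
Char 2 ('D'): step: R->6, L=1; D->plug->D->R->D->L->F->refl->C->L'->A->R'->F->plug->F
Char 3 ('F'): step: R->7, L=1; F->plug->F->R->B->L->E->refl->H->L'->H->R'->E->plug->E
Char 4 ('C'): step: R->0, L->2 (L advanced); C->plug->B->R->B->L->F->refl->C->L'->F->R'->C->plug->B
Char 5 ('B'): step: R->1, L=2; B->plug->C->R->F->L->C->refl->F->L'->B->R'->E->plug->E
Char 6 ('G'): step: R->2, L=2; G->plug->G->R->F->L->C->refl->F->L'->B->R'->E->plug->E
Char 7 ('G'): step: R->3, L=2; G->plug->G->R->G->L->G->refl->A->L'->E->R'->F->plug->F
Char 8 ('D'): step: R->4, L=2; D->plug->D->R->A->L->D->refl->B->L'->H->R'->C->plug->B

B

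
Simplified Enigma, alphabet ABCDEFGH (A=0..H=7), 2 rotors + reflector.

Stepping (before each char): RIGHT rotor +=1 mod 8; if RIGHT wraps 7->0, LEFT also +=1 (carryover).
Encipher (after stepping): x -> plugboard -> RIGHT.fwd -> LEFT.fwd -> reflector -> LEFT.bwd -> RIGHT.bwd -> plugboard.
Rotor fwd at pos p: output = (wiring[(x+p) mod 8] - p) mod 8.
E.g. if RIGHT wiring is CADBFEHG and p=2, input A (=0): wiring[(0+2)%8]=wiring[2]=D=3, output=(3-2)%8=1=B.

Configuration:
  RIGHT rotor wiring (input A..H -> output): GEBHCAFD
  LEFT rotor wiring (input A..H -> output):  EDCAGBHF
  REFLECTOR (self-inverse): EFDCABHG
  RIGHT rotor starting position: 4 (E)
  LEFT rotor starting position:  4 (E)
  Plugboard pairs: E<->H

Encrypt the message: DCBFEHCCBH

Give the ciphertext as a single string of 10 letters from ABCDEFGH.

Char 1 ('D'): step: R->5, L=4; D->plug->D->R->B->L->F->refl->B->L'->D->R'->A->plug->A
Char 2 ('C'): step: R->6, L=4; C->plug->C->R->A->L->C->refl->D->L'->C->R'->H->plug->E
Char 3 ('B'): step: R->7, L=4; B->plug->B->R->H->L->E->refl->A->L'->E->R'->A->plug->A
Char 4 ('F'): step: R->0, L->5 (L advanced); F->plug->F->R->A->L->E->refl->A->L'->C->R'->E->plug->H
Char 5 ('E'): step: R->1, L=5; E->plug->H->R->F->L->F->refl->B->L'->H->R'->E->plug->H
Char 6 ('H'): step: R->2, L=5; H->plug->E->R->D->L->H->refl->G->L'->E->R'->G->plug->G
Char 7 ('C'): step: R->3, L=5; C->plug->C->R->F->L->F->refl->B->L'->H->R'->B->plug->B
Char 8 ('C'): step: R->4, L=5; C->plug->C->R->B->L->C->refl->D->L'->G->R'->A->plug->A
Char 9 ('B'): step: R->5, L=5; B->plug->B->R->A->L->E->refl->A->L'->C->R'->G->plug->G
Char 10 ('H'): step: R->6, L=5; H->plug->E->R->D->L->H->refl->G->L'->E->R'->G->plug->G

Answer: AEAHHGBAGG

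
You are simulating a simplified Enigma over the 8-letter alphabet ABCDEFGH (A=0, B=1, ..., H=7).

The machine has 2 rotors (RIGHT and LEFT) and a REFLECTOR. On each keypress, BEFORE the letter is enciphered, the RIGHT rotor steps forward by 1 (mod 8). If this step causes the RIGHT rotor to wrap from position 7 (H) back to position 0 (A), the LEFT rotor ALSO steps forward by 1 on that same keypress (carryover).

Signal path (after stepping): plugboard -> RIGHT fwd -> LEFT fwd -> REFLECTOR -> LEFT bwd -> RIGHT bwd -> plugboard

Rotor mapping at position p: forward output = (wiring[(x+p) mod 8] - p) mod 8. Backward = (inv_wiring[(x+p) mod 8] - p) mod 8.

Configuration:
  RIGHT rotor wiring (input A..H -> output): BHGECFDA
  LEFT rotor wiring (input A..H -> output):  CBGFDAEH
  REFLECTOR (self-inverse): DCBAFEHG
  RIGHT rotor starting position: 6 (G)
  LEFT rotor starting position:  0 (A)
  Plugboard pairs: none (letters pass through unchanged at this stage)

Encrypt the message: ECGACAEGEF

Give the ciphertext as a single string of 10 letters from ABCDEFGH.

Char 1 ('E'): step: R->7, L=0; E->plug->E->R->F->L->A->refl->D->L'->E->R'->H->plug->H
Char 2 ('C'): step: R->0, L->1 (L advanced); C->plug->C->R->G->L->G->refl->H->L'->E->R'->D->plug->D
Char 3 ('G'): step: R->1, L=1; G->plug->G->R->H->L->B->refl->C->L'->D->R'->C->plug->C
Char 4 ('A'): step: R->2, L=1; A->plug->A->R->E->L->H->refl->G->L'->G->R'->F->plug->F
Char 5 ('C'): step: R->3, L=1; C->plug->C->R->C->L->E->refl->F->L'->B->R'->A->plug->A
Char 6 ('A'): step: R->4, L=1; A->plug->A->R->G->L->G->refl->H->L'->E->R'->D->plug->D
Char 7 ('E'): step: R->5, L=1; E->plug->E->R->C->L->E->refl->F->L'->B->R'->F->plug->F
Char 8 ('G'): step: R->6, L=1; G->plug->G->R->E->L->H->refl->G->L'->G->R'->F->plug->F
Char 9 ('E'): step: R->7, L=1; E->plug->E->R->F->L->D->refl->A->L'->A->R'->C->plug->C
Char 10 ('F'): step: R->0, L->2 (L advanced); F->plug->F->R->F->L->F->refl->E->L'->A->R'->H->plug->H

Answer: HDCFADFFCH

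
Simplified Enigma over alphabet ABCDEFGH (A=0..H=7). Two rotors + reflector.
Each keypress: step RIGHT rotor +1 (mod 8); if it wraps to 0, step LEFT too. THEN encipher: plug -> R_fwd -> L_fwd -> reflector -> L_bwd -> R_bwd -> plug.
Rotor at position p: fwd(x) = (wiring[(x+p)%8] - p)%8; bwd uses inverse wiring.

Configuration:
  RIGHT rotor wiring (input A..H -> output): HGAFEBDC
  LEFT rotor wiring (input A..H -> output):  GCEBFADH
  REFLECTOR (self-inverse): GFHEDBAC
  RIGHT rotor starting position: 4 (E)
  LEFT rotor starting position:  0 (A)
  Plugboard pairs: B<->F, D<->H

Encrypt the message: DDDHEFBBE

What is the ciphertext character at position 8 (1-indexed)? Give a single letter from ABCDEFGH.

Char 1 ('D'): step: R->5, L=0; D->plug->H->R->H->L->H->refl->C->L'->B->R'->E->plug->E
Char 2 ('D'): step: R->6, L=0; D->plug->H->R->D->L->B->refl->F->L'->E->R'->B->plug->F
Char 3 ('D'): step: R->7, L=0; D->plug->H->R->E->L->F->refl->B->L'->D->R'->A->plug->A
Char 4 ('H'): step: R->0, L->1 (L advanced); H->plug->D->R->F->L->C->refl->H->L'->E->R'->E->plug->E
Char 5 ('E'): step: R->1, L=1; E->plug->E->R->A->L->B->refl->F->L'->H->R'->B->plug->F
Char 6 ('F'): step: R->2, L=1; F->plug->B->R->D->L->E->refl->D->L'->B->R'->E->plug->E
Char 7 ('B'): step: R->3, L=1; B->plug->F->R->E->L->H->refl->C->L'->F->R'->H->plug->D
Char 8 ('B'): step: R->4, L=1; B->plug->F->R->C->L->A->refl->G->L'->G->R'->D->plug->H

H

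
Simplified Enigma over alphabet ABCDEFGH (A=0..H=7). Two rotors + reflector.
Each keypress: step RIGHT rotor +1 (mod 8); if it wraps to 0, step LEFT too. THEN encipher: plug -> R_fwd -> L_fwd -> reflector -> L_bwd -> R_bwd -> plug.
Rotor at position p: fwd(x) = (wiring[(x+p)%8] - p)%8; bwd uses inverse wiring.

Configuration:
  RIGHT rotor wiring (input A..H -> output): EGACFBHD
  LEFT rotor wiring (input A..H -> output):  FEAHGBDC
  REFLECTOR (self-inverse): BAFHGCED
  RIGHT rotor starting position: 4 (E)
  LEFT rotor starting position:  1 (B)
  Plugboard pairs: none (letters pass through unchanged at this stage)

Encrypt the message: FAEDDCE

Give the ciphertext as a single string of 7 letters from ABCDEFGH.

Answer: GDBCAAB

Derivation:
Char 1 ('F'): step: R->5, L=1; F->plug->F->R->D->L->F->refl->C->L'->F->R'->G->plug->G
Char 2 ('A'): step: R->6, L=1; A->plug->A->R->B->L->H->refl->D->L'->A->R'->D->plug->D
Char 3 ('E'): step: R->7, L=1; E->plug->E->R->D->L->F->refl->C->L'->F->R'->B->plug->B
Char 4 ('D'): step: R->0, L->2 (L advanced); D->plug->D->R->C->L->E->refl->G->L'->A->R'->C->plug->C
Char 5 ('D'): step: R->1, L=2; D->plug->D->R->E->L->B->refl->A->L'->F->R'->A->plug->A
Char 6 ('C'): step: R->2, L=2; C->plug->C->R->D->L->H->refl->D->L'->G->R'->A->plug->A
Char 7 ('E'): step: R->3, L=2; E->plug->E->R->A->L->G->refl->E->L'->C->R'->B->plug->B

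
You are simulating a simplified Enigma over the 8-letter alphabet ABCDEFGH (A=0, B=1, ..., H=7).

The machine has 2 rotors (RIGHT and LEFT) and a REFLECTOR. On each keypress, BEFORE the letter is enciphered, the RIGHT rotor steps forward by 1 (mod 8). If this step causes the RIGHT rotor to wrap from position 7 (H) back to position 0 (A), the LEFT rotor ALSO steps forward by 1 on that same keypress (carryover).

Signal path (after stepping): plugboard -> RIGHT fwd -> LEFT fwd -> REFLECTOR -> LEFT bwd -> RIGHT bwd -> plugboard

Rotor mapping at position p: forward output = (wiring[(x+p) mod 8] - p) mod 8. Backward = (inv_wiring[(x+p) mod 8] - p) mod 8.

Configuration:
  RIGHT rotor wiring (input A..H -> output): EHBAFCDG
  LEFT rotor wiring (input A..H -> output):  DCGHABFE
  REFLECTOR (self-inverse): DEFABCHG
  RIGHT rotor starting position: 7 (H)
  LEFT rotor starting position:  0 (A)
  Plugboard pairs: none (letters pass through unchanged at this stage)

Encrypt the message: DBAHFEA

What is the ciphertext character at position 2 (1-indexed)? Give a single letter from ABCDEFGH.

Char 1 ('D'): step: R->0, L->1 (L advanced); D->plug->D->R->A->L->B->refl->E->L'->F->R'->E->plug->E
Char 2 ('B'): step: R->1, L=1; B->plug->B->R->A->L->B->refl->E->L'->F->R'->G->plug->G

G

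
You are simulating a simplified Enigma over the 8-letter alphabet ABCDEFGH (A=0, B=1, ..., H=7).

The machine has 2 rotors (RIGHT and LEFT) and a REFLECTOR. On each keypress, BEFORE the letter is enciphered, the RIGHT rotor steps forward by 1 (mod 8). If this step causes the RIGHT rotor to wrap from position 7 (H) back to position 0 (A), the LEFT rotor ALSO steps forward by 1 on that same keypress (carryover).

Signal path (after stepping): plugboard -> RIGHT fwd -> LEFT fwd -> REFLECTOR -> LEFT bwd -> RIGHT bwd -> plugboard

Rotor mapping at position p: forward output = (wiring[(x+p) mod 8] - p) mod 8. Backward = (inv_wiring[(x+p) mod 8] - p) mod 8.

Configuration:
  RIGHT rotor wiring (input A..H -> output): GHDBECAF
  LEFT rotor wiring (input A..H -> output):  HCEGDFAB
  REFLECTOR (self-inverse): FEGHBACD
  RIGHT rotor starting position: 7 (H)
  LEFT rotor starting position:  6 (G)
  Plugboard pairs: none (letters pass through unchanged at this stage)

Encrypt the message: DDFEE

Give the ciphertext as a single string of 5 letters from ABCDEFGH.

Answer: CEAGC

Derivation:
Char 1 ('D'): step: R->0, L->7 (L advanced); D->plug->D->R->B->L->A->refl->F->L'->D->R'->C->plug->C
Char 2 ('D'): step: R->1, L=7; D->plug->D->R->D->L->F->refl->A->L'->B->R'->E->plug->E
Char 3 ('F'): step: R->2, L=7; F->plug->F->R->D->L->F->refl->A->L'->B->R'->A->plug->A
Char 4 ('E'): step: R->3, L=7; E->plug->E->R->C->L->D->refl->H->L'->E->R'->G->plug->G
Char 5 ('E'): step: R->4, L=7; E->plug->E->R->C->L->D->refl->H->L'->E->R'->C->plug->C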